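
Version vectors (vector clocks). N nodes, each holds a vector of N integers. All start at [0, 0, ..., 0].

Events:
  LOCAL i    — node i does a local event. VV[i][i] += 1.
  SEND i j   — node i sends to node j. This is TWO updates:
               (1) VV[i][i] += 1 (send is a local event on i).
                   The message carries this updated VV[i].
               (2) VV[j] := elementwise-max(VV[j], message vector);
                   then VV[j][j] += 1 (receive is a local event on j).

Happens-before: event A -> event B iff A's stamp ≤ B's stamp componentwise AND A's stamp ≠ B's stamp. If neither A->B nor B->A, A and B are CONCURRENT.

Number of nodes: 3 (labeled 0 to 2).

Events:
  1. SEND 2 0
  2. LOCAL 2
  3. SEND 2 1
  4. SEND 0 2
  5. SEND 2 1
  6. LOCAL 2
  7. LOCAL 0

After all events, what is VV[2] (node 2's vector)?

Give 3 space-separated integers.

Initial: VV[0]=[0, 0, 0]
Initial: VV[1]=[0, 0, 0]
Initial: VV[2]=[0, 0, 0]
Event 1: SEND 2->0: VV[2][2]++ -> VV[2]=[0, 0, 1], msg_vec=[0, 0, 1]; VV[0]=max(VV[0],msg_vec) then VV[0][0]++ -> VV[0]=[1, 0, 1]
Event 2: LOCAL 2: VV[2][2]++ -> VV[2]=[0, 0, 2]
Event 3: SEND 2->1: VV[2][2]++ -> VV[2]=[0, 0, 3], msg_vec=[0, 0, 3]; VV[1]=max(VV[1],msg_vec) then VV[1][1]++ -> VV[1]=[0, 1, 3]
Event 4: SEND 0->2: VV[0][0]++ -> VV[0]=[2, 0, 1], msg_vec=[2, 0, 1]; VV[2]=max(VV[2],msg_vec) then VV[2][2]++ -> VV[2]=[2, 0, 4]
Event 5: SEND 2->1: VV[2][2]++ -> VV[2]=[2, 0, 5], msg_vec=[2, 0, 5]; VV[1]=max(VV[1],msg_vec) then VV[1][1]++ -> VV[1]=[2, 2, 5]
Event 6: LOCAL 2: VV[2][2]++ -> VV[2]=[2, 0, 6]
Event 7: LOCAL 0: VV[0][0]++ -> VV[0]=[3, 0, 1]
Final vectors: VV[0]=[3, 0, 1]; VV[1]=[2, 2, 5]; VV[2]=[2, 0, 6]

Answer: 2 0 6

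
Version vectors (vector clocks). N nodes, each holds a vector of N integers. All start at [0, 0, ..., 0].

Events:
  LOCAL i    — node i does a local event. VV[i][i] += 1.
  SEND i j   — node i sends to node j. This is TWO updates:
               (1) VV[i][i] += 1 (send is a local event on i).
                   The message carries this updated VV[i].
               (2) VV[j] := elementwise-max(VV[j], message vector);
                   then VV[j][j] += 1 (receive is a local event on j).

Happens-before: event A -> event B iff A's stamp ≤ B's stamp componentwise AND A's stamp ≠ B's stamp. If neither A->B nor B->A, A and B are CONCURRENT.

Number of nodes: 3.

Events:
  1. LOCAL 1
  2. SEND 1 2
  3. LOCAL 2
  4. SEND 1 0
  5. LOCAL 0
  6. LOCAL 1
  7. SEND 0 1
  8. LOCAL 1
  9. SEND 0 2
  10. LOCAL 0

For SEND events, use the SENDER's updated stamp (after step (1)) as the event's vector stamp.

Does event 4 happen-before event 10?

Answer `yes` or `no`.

Answer: yes

Derivation:
Initial: VV[0]=[0, 0, 0]
Initial: VV[1]=[0, 0, 0]
Initial: VV[2]=[0, 0, 0]
Event 1: LOCAL 1: VV[1][1]++ -> VV[1]=[0, 1, 0]
Event 2: SEND 1->2: VV[1][1]++ -> VV[1]=[0, 2, 0], msg_vec=[0, 2, 0]; VV[2]=max(VV[2],msg_vec) then VV[2][2]++ -> VV[2]=[0, 2, 1]
Event 3: LOCAL 2: VV[2][2]++ -> VV[2]=[0, 2, 2]
Event 4: SEND 1->0: VV[1][1]++ -> VV[1]=[0, 3, 0], msg_vec=[0, 3, 0]; VV[0]=max(VV[0],msg_vec) then VV[0][0]++ -> VV[0]=[1, 3, 0]
Event 5: LOCAL 0: VV[0][0]++ -> VV[0]=[2, 3, 0]
Event 6: LOCAL 1: VV[1][1]++ -> VV[1]=[0, 4, 0]
Event 7: SEND 0->1: VV[0][0]++ -> VV[0]=[3, 3, 0], msg_vec=[3, 3, 0]; VV[1]=max(VV[1],msg_vec) then VV[1][1]++ -> VV[1]=[3, 5, 0]
Event 8: LOCAL 1: VV[1][1]++ -> VV[1]=[3, 6, 0]
Event 9: SEND 0->2: VV[0][0]++ -> VV[0]=[4, 3, 0], msg_vec=[4, 3, 0]; VV[2]=max(VV[2],msg_vec) then VV[2][2]++ -> VV[2]=[4, 3, 3]
Event 10: LOCAL 0: VV[0][0]++ -> VV[0]=[5, 3, 0]
Event 4 stamp: [0, 3, 0]
Event 10 stamp: [5, 3, 0]
[0, 3, 0] <= [5, 3, 0]? True. Equal? False. Happens-before: True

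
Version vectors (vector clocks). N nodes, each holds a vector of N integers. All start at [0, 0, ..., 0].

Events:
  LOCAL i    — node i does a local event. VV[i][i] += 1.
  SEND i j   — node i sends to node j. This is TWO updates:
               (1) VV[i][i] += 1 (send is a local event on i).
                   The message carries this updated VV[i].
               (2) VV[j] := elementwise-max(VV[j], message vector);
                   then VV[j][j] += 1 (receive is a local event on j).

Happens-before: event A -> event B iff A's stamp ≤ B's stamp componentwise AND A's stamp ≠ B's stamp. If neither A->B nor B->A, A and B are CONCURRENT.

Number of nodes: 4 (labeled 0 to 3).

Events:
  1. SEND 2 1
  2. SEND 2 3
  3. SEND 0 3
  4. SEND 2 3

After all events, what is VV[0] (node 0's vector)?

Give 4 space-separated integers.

Initial: VV[0]=[0, 0, 0, 0]
Initial: VV[1]=[0, 0, 0, 0]
Initial: VV[2]=[0, 0, 0, 0]
Initial: VV[3]=[0, 0, 0, 0]
Event 1: SEND 2->1: VV[2][2]++ -> VV[2]=[0, 0, 1, 0], msg_vec=[0, 0, 1, 0]; VV[1]=max(VV[1],msg_vec) then VV[1][1]++ -> VV[1]=[0, 1, 1, 0]
Event 2: SEND 2->3: VV[2][2]++ -> VV[2]=[0, 0, 2, 0], msg_vec=[0, 0, 2, 0]; VV[3]=max(VV[3],msg_vec) then VV[3][3]++ -> VV[3]=[0, 0, 2, 1]
Event 3: SEND 0->3: VV[0][0]++ -> VV[0]=[1, 0, 0, 0], msg_vec=[1, 0, 0, 0]; VV[3]=max(VV[3],msg_vec) then VV[3][3]++ -> VV[3]=[1, 0, 2, 2]
Event 4: SEND 2->3: VV[2][2]++ -> VV[2]=[0, 0, 3, 0], msg_vec=[0, 0, 3, 0]; VV[3]=max(VV[3],msg_vec) then VV[3][3]++ -> VV[3]=[1, 0, 3, 3]
Final vectors: VV[0]=[1, 0, 0, 0]; VV[1]=[0, 1, 1, 0]; VV[2]=[0, 0, 3, 0]; VV[3]=[1, 0, 3, 3]

Answer: 1 0 0 0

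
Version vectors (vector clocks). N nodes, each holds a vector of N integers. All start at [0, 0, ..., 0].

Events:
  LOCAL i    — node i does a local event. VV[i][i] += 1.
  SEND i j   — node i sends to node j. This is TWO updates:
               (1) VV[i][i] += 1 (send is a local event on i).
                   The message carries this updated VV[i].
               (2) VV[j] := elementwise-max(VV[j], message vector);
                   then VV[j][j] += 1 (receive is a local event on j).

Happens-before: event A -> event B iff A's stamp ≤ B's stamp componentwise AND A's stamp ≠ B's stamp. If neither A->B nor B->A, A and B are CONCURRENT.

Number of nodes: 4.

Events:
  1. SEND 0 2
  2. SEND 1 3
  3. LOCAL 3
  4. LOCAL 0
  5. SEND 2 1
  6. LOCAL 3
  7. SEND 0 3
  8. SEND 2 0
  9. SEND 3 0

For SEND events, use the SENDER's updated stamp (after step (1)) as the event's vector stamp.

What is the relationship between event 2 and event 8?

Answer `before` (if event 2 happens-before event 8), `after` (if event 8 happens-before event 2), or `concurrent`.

Initial: VV[0]=[0, 0, 0, 0]
Initial: VV[1]=[0, 0, 0, 0]
Initial: VV[2]=[0, 0, 0, 0]
Initial: VV[3]=[0, 0, 0, 0]
Event 1: SEND 0->2: VV[0][0]++ -> VV[0]=[1, 0, 0, 0], msg_vec=[1, 0, 0, 0]; VV[2]=max(VV[2],msg_vec) then VV[2][2]++ -> VV[2]=[1, 0, 1, 0]
Event 2: SEND 1->3: VV[1][1]++ -> VV[1]=[0, 1, 0, 0], msg_vec=[0, 1, 0, 0]; VV[3]=max(VV[3],msg_vec) then VV[3][3]++ -> VV[3]=[0, 1, 0, 1]
Event 3: LOCAL 3: VV[3][3]++ -> VV[3]=[0, 1, 0, 2]
Event 4: LOCAL 0: VV[0][0]++ -> VV[0]=[2, 0, 0, 0]
Event 5: SEND 2->1: VV[2][2]++ -> VV[2]=[1, 0, 2, 0], msg_vec=[1, 0, 2, 0]; VV[1]=max(VV[1],msg_vec) then VV[1][1]++ -> VV[1]=[1, 2, 2, 0]
Event 6: LOCAL 3: VV[3][3]++ -> VV[3]=[0, 1, 0, 3]
Event 7: SEND 0->3: VV[0][0]++ -> VV[0]=[3, 0, 0, 0], msg_vec=[3, 0, 0, 0]; VV[3]=max(VV[3],msg_vec) then VV[3][3]++ -> VV[3]=[3, 1, 0, 4]
Event 8: SEND 2->0: VV[2][2]++ -> VV[2]=[1, 0, 3, 0], msg_vec=[1, 0, 3, 0]; VV[0]=max(VV[0],msg_vec) then VV[0][0]++ -> VV[0]=[4, 0, 3, 0]
Event 9: SEND 3->0: VV[3][3]++ -> VV[3]=[3, 1, 0, 5], msg_vec=[3, 1, 0, 5]; VV[0]=max(VV[0],msg_vec) then VV[0][0]++ -> VV[0]=[5, 1, 3, 5]
Event 2 stamp: [0, 1, 0, 0]
Event 8 stamp: [1, 0, 3, 0]
[0, 1, 0, 0] <= [1, 0, 3, 0]? False
[1, 0, 3, 0] <= [0, 1, 0, 0]? False
Relation: concurrent

Answer: concurrent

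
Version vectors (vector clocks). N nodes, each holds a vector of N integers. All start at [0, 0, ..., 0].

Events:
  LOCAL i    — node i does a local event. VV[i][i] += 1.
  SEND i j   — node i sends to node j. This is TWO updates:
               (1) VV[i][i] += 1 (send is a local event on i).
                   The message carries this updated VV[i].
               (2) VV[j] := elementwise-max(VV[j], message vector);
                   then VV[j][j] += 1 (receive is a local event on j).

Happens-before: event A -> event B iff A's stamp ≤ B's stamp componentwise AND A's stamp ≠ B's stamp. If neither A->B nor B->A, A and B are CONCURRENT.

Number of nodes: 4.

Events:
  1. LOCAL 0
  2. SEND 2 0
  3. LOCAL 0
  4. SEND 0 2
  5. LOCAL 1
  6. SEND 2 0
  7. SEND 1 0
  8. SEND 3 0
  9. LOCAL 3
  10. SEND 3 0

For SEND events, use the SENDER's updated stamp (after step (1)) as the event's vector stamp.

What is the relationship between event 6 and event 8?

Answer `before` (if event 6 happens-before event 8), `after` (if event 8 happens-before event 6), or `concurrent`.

Initial: VV[0]=[0, 0, 0, 0]
Initial: VV[1]=[0, 0, 0, 0]
Initial: VV[2]=[0, 0, 0, 0]
Initial: VV[3]=[0, 0, 0, 0]
Event 1: LOCAL 0: VV[0][0]++ -> VV[0]=[1, 0, 0, 0]
Event 2: SEND 2->0: VV[2][2]++ -> VV[2]=[0, 0, 1, 0], msg_vec=[0, 0, 1, 0]; VV[0]=max(VV[0],msg_vec) then VV[0][0]++ -> VV[0]=[2, 0, 1, 0]
Event 3: LOCAL 0: VV[0][0]++ -> VV[0]=[3, 0, 1, 0]
Event 4: SEND 0->2: VV[0][0]++ -> VV[0]=[4, 0, 1, 0], msg_vec=[4, 0, 1, 0]; VV[2]=max(VV[2],msg_vec) then VV[2][2]++ -> VV[2]=[4, 0, 2, 0]
Event 5: LOCAL 1: VV[1][1]++ -> VV[1]=[0, 1, 0, 0]
Event 6: SEND 2->0: VV[2][2]++ -> VV[2]=[4, 0, 3, 0], msg_vec=[4, 0, 3, 0]; VV[0]=max(VV[0],msg_vec) then VV[0][0]++ -> VV[0]=[5, 0, 3, 0]
Event 7: SEND 1->0: VV[1][1]++ -> VV[1]=[0, 2, 0, 0], msg_vec=[0, 2, 0, 0]; VV[0]=max(VV[0],msg_vec) then VV[0][0]++ -> VV[0]=[6, 2, 3, 0]
Event 8: SEND 3->0: VV[3][3]++ -> VV[3]=[0, 0, 0, 1], msg_vec=[0, 0, 0, 1]; VV[0]=max(VV[0],msg_vec) then VV[0][0]++ -> VV[0]=[7, 2, 3, 1]
Event 9: LOCAL 3: VV[3][3]++ -> VV[3]=[0, 0, 0, 2]
Event 10: SEND 3->0: VV[3][3]++ -> VV[3]=[0, 0, 0, 3], msg_vec=[0, 0, 0, 3]; VV[0]=max(VV[0],msg_vec) then VV[0][0]++ -> VV[0]=[8, 2, 3, 3]
Event 6 stamp: [4, 0, 3, 0]
Event 8 stamp: [0, 0, 0, 1]
[4, 0, 3, 0] <= [0, 0, 0, 1]? False
[0, 0, 0, 1] <= [4, 0, 3, 0]? False
Relation: concurrent

Answer: concurrent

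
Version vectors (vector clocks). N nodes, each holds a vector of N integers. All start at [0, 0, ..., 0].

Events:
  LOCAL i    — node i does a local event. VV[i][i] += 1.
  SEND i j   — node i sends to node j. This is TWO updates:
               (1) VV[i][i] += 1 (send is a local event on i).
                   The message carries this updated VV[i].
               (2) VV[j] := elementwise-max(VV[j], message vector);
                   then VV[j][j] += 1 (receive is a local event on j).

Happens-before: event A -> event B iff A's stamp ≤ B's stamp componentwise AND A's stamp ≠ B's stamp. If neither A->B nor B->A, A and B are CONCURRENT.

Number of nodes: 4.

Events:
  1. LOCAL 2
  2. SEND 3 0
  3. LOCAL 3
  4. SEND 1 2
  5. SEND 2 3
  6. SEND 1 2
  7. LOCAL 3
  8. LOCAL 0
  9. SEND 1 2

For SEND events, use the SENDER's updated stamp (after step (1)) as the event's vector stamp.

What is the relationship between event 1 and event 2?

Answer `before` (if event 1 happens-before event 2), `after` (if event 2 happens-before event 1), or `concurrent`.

Initial: VV[0]=[0, 0, 0, 0]
Initial: VV[1]=[0, 0, 0, 0]
Initial: VV[2]=[0, 0, 0, 0]
Initial: VV[3]=[0, 0, 0, 0]
Event 1: LOCAL 2: VV[2][2]++ -> VV[2]=[0, 0, 1, 0]
Event 2: SEND 3->0: VV[3][3]++ -> VV[3]=[0, 0, 0, 1], msg_vec=[0, 0, 0, 1]; VV[0]=max(VV[0],msg_vec) then VV[0][0]++ -> VV[0]=[1, 0, 0, 1]
Event 3: LOCAL 3: VV[3][3]++ -> VV[3]=[0, 0, 0, 2]
Event 4: SEND 1->2: VV[1][1]++ -> VV[1]=[0, 1, 0, 0], msg_vec=[0, 1, 0, 0]; VV[2]=max(VV[2],msg_vec) then VV[2][2]++ -> VV[2]=[0, 1, 2, 0]
Event 5: SEND 2->3: VV[2][2]++ -> VV[2]=[0, 1, 3, 0], msg_vec=[0, 1, 3, 0]; VV[3]=max(VV[3],msg_vec) then VV[3][3]++ -> VV[3]=[0, 1, 3, 3]
Event 6: SEND 1->2: VV[1][1]++ -> VV[1]=[0, 2, 0, 0], msg_vec=[0, 2, 0, 0]; VV[2]=max(VV[2],msg_vec) then VV[2][2]++ -> VV[2]=[0, 2, 4, 0]
Event 7: LOCAL 3: VV[3][3]++ -> VV[3]=[0, 1, 3, 4]
Event 8: LOCAL 0: VV[0][0]++ -> VV[0]=[2, 0, 0, 1]
Event 9: SEND 1->2: VV[1][1]++ -> VV[1]=[0, 3, 0, 0], msg_vec=[0, 3, 0, 0]; VV[2]=max(VV[2],msg_vec) then VV[2][2]++ -> VV[2]=[0, 3, 5, 0]
Event 1 stamp: [0, 0, 1, 0]
Event 2 stamp: [0, 0, 0, 1]
[0, 0, 1, 0] <= [0, 0, 0, 1]? False
[0, 0, 0, 1] <= [0, 0, 1, 0]? False
Relation: concurrent

Answer: concurrent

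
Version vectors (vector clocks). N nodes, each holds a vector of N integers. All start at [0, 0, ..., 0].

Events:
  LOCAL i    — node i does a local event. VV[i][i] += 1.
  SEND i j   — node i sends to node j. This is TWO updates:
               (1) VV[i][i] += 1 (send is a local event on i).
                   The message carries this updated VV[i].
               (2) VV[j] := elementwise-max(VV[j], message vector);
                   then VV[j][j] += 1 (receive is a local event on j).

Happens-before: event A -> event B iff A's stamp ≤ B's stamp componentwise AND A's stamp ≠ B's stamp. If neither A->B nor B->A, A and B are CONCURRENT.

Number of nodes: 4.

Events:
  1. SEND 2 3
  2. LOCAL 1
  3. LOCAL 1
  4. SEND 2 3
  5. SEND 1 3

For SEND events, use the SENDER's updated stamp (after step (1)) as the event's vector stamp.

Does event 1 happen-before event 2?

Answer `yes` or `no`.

Initial: VV[0]=[0, 0, 0, 0]
Initial: VV[1]=[0, 0, 0, 0]
Initial: VV[2]=[0, 0, 0, 0]
Initial: VV[3]=[0, 0, 0, 0]
Event 1: SEND 2->3: VV[2][2]++ -> VV[2]=[0, 0, 1, 0], msg_vec=[0, 0, 1, 0]; VV[3]=max(VV[3],msg_vec) then VV[3][3]++ -> VV[3]=[0, 0, 1, 1]
Event 2: LOCAL 1: VV[1][1]++ -> VV[1]=[0, 1, 0, 0]
Event 3: LOCAL 1: VV[1][1]++ -> VV[1]=[0, 2, 0, 0]
Event 4: SEND 2->3: VV[2][2]++ -> VV[2]=[0, 0, 2, 0], msg_vec=[0, 0, 2, 0]; VV[3]=max(VV[3],msg_vec) then VV[3][3]++ -> VV[3]=[0, 0, 2, 2]
Event 5: SEND 1->3: VV[1][1]++ -> VV[1]=[0, 3, 0, 0], msg_vec=[0, 3, 0, 0]; VV[3]=max(VV[3],msg_vec) then VV[3][3]++ -> VV[3]=[0, 3, 2, 3]
Event 1 stamp: [0, 0, 1, 0]
Event 2 stamp: [0, 1, 0, 0]
[0, 0, 1, 0] <= [0, 1, 0, 0]? False. Equal? False. Happens-before: False

Answer: no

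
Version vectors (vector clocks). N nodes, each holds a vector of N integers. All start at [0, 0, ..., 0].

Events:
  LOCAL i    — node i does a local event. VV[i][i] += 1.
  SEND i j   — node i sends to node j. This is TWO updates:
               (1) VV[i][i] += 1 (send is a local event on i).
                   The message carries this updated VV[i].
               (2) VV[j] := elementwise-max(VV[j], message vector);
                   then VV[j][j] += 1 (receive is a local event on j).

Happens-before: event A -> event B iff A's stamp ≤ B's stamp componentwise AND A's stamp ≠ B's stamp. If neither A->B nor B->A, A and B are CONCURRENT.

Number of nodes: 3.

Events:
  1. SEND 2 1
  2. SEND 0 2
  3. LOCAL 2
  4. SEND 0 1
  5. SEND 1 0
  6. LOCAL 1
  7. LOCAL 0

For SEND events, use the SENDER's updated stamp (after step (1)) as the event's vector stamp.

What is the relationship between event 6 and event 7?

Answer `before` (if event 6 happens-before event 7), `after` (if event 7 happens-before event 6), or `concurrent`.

Initial: VV[0]=[0, 0, 0]
Initial: VV[1]=[0, 0, 0]
Initial: VV[2]=[0, 0, 0]
Event 1: SEND 2->1: VV[2][2]++ -> VV[2]=[0, 0, 1], msg_vec=[0, 0, 1]; VV[1]=max(VV[1],msg_vec) then VV[1][1]++ -> VV[1]=[0, 1, 1]
Event 2: SEND 0->2: VV[0][0]++ -> VV[0]=[1, 0, 0], msg_vec=[1, 0, 0]; VV[2]=max(VV[2],msg_vec) then VV[2][2]++ -> VV[2]=[1, 0, 2]
Event 3: LOCAL 2: VV[2][2]++ -> VV[2]=[1, 0, 3]
Event 4: SEND 0->1: VV[0][0]++ -> VV[0]=[2, 0, 0], msg_vec=[2, 0, 0]; VV[1]=max(VV[1],msg_vec) then VV[1][1]++ -> VV[1]=[2, 2, 1]
Event 5: SEND 1->0: VV[1][1]++ -> VV[1]=[2, 3, 1], msg_vec=[2, 3, 1]; VV[0]=max(VV[0],msg_vec) then VV[0][0]++ -> VV[0]=[3, 3, 1]
Event 6: LOCAL 1: VV[1][1]++ -> VV[1]=[2, 4, 1]
Event 7: LOCAL 0: VV[0][0]++ -> VV[0]=[4, 3, 1]
Event 6 stamp: [2, 4, 1]
Event 7 stamp: [4, 3, 1]
[2, 4, 1] <= [4, 3, 1]? False
[4, 3, 1] <= [2, 4, 1]? False
Relation: concurrent

Answer: concurrent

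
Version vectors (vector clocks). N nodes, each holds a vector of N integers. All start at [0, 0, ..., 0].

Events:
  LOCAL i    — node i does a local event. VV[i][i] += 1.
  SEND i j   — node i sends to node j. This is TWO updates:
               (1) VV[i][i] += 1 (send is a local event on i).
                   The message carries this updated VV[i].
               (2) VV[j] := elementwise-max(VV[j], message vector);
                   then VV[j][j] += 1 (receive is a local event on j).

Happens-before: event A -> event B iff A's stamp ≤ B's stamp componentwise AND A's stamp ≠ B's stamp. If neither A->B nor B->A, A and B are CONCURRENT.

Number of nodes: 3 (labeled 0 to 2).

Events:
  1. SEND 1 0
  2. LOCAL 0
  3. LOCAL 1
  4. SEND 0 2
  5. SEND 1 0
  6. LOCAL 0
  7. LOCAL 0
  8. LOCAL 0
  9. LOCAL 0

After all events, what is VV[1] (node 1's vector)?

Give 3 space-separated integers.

Answer: 0 3 0

Derivation:
Initial: VV[0]=[0, 0, 0]
Initial: VV[1]=[0, 0, 0]
Initial: VV[2]=[0, 0, 0]
Event 1: SEND 1->0: VV[1][1]++ -> VV[1]=[0, 1, 0], msg_vec=[0, 1, 0]; VV[0]=max(VV[0],msg_vec) then VV[0][0]++ -> VV[0]=[1, 1, 0]
Event 2: LOCAL 0: VV[0][0]++ -> VV[0]=[2, 1, 0]
Event 3: LOCAL 1: VV[1][1]++ -> VV[1]=[0, 2, 0]
Event 4: SEND 0->2: VV[0][0]++ -> VV[0]=[3, 1, 0], msg_vec=[3, 1, 0]; VV[2]=max(VV[2],msg_vec) then VV[2][2]++ -> VV[2]=[3, 1, 1]
Event 5: SEND 1->0: VV[1][1]++ -> VV[1]=[0, 3, 0], msg_vec=[0, 3, 0]; VV[0]=max(VV[0],msg_vec) then VV[0][0]++ -> VV[0]=[4, 3, 0]
Event 6: LOCAL 0: VV[0][0]++ -> VV[0]=[5, 3, 0]
Event 7: LOCAL 0: VV[0][0]++ -> VV[0]=[6, 3, 0]
Event 8: LOCAL 0: VV[0][0]++ -> VV[0]=[7, 3, 0]
Event 9: LOCAL 0: VV[0][0]++ -> VV[0]=[8, 3, 0]
Final vectors: VV[0]=[8, 3, 0]; VV[1]=[0, 3, 0]; VV[2]=[3, 1, 1]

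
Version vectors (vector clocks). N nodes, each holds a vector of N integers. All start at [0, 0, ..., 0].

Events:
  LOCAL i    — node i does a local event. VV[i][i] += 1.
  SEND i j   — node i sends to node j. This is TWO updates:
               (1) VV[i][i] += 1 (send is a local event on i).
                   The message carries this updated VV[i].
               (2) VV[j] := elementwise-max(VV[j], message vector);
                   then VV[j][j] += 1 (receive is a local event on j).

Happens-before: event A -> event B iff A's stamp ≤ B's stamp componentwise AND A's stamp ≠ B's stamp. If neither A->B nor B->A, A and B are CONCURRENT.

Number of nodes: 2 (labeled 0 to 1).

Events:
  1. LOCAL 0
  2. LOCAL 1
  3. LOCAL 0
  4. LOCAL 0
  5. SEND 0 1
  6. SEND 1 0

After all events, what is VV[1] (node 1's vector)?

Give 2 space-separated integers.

Answer: 4 3

Derivation:
Initial: VV[0]=[0, 0]
Initial: VV[1]=[0, 0]
Event 1: LOCAL 0: VV[0][0]++ -> VV[0]=[1, 0]
Event 2: LOCAL 1: VV[1][1]++ -> VV[1]=[0, 1]
Event 3: LOCAL 0: VV[0][0]++ -> VV[0]=[2, 0]
Event 4: LOCAL 0: VV[0][0]++ -> VV[0]=[3, 0]
Event 5: SEND 0->1: VV[0][0]++ -> VV[0]=[4, 0], msg_vec=[4, 0]; VV[1]=max(VV[1],msg_vec) then VV[1][1]++ -> VV[1]=[4, 2]
Event 6: SEND 1->0: VV[1][1]++ -> VV[1]=[4, 3], msg_vec=[4, 3]; VV[0]=max(VV[0],msg_vec) then VV[0][0]++ -> VV[0]=[5, 3]
Final vectors: VV[0]=[5, 3]; VV[1]=[4, 3]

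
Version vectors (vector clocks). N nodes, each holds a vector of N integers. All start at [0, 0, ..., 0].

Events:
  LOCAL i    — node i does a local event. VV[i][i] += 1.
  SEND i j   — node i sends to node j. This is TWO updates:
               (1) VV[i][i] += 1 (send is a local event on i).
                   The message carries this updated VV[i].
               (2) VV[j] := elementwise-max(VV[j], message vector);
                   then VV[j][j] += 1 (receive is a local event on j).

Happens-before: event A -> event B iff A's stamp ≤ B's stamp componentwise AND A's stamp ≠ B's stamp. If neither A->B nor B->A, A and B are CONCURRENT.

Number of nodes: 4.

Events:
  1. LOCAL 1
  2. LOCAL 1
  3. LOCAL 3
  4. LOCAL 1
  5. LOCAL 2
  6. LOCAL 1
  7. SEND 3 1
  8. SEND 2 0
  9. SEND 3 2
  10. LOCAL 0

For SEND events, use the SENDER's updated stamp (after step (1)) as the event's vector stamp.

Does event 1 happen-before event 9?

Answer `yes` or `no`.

Initial: VV[0]=[0, 0, 0, 0]
Initial: VV[1]=[0, 0, 0, 0]
Initial: VV[2]=[0, 0, 0, 0]
Initial: VV[3]=[0, 0, 0, 0]
Event 1: LOCAL 1: VV[1][1]++ -> VV[1]=[0, 1, 0, 0]
Event 2: LOCAL 1: VV[1][1]++ -> VV[1]=[0, 2, 0, 0]
Event 3: LOCAL 3: VV[3][3]++ -> VV[3]=[0, 0, 0, 1]
Event 4: LOCAL 1: VV[1][1]++ -> VV[1]=[0, 3, 0, 0]
Event 5: LOCAL 2: VV[2][2]++ -> VV[2]=[0, 0, 1, 0]
Event 6: LOCAL 1: VV[1][1]++ -> VV[1]=[0, 4, 0, 0]
Event 7: SEND 3->1: VV[3][3]++ -> VV[3]=[0, 0, 0, 2], msg_vec=[0, 0, 0, 2]; VV[1]=max(VV[1],msg_vec) then VV[1][1]++ -> VV[1]=[0, 5, 0, 2]
Event 8: SEND 2->0: VV[2][2]++ -> VV[2]=[0, 0, 2, 0], msg_vec=[0, 0, 2, 0]; VV[0]=max(VV[0],msg_vec) then VV[0][0]++ -> VV[0]=[1, 0, 2, 0]
Event 9: SEND 3->2: VV[3][3]++ -> VV[3]=[0, 0, 0, 3], msg_vec=[0, 0, 0, 3]; VV[2]=max(VV[2],msg_vec) then VV[2][2]++ -> VV[2]=[0, 0, 3, 3]
Event 10: LOCAL 0: VV[0][0]++ -> VV[0]=[2, 0, 2, 0]
Event 1 stamp: [0, 1, 0, 0]
Event 9 stamp: [0, 0, 0, 3]
[0, 1, 0, 0] <= [0, 0, 0, 3]? False. Equal? False. Happens-before: False

Answer: no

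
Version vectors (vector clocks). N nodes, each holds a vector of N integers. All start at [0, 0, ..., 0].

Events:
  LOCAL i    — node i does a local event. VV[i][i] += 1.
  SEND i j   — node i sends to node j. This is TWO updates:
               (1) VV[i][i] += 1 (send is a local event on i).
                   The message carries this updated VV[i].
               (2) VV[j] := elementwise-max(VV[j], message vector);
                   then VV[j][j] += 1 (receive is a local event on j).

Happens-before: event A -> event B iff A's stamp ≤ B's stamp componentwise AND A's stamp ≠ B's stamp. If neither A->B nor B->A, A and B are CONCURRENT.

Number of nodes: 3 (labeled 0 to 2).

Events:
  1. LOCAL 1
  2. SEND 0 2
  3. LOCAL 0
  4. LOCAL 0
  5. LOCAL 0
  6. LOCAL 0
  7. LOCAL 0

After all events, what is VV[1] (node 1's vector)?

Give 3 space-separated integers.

Initial: VV[0]=[0, 0, 0]
Initial: VV[1]=[0, 0, 0]
Initial: VV[2]=[0, 0, 0]
Event 1: LOCAL 1: VV[1][1]++ -> VV[1]=[0, 1, 0]
Event 2: SEND 0->2: VV[0][0]++ -> VV[0]=[1, 0, 0], msg_vec=[1, 0, 0]; VV[2]=max(VV[2],msg_vec) then VV[2][2]++ -> VV[2]=[1, 0, 1]
Event 3: LOCAL 0: VV[0][0]++ -> VV[0]=[2, 0, 0]
Event 4: LOCAL 0: VV[0][0]++ -> VV[0]=[3, 0, 0]
Event 5: LOCAL 0: VV[0][0]++ -> VV[0]=[4, 0, 0]
Event 6: LOCAL 0: VV[0][0]++ -> VV[0]=[5, 0, 0]
Event 7: LOCAL 0: VV[0][0]++ -> VV[0]=[6, 0, 0]
Final vectors: VV[0]=[6, 0, 0]; VV[1]=[0, 1, 0]; VV[2]=[1, 0, 1]

Answer: 0 1 0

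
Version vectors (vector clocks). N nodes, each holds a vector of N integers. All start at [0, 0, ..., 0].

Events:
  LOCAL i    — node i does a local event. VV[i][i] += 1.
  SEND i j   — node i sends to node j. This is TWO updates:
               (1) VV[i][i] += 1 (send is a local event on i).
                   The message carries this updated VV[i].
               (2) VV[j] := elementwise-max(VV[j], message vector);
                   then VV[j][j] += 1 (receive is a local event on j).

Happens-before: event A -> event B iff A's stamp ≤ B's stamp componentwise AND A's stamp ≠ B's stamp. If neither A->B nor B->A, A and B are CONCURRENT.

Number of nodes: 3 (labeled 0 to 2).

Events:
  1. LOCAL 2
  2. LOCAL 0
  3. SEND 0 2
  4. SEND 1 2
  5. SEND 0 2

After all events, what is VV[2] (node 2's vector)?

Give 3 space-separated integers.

Initial: VV[0]=[0, 0, 0]
Initial: VV[1]=[0, 0, 0]
Initial: VV[2]=[0, 0, 0]
Event 1: LOCAL 2: VV[2][2]++ -> VV[2]=[0, 0, 1]
Event 2: LOCAL 0: VV[0][0]++ -> VV[0]=[1, 0, 0]
Event 3: SEND 0->2: VV[0][0]++ -> VV[0]=[2, 0, 0], msg_vec=[2, 0, 0]; VV[2]=max(VV[2],msg_vec) then VV[2][2]++ -> VV[2]=[2, 0, 2]
Event 4: SEND 1->2: VV[1][1]++ -> VV[1]=[0, 1, 0], msg_vec=[0, 1, 0]; VV[2]=max(VV[2],msg_vec) then VV[2][2]++ -> VV[2]=[2, 1, 3]
Event 5: SEND 0->2: VV[0][0]++ -> VV[0]=[3, 0, 0], msg_vec=[3, 0, 0]; VV[2]=max(VV[2],msg_vec) then VV[2][2]++ -> VV[2]=[3, 1, 4]
Final vectors: VV[0]=[3, 0, 0]; VV[1]=[0, 1, 0]; VV[2]=[3, 1, 4]

Answer: 3 1 4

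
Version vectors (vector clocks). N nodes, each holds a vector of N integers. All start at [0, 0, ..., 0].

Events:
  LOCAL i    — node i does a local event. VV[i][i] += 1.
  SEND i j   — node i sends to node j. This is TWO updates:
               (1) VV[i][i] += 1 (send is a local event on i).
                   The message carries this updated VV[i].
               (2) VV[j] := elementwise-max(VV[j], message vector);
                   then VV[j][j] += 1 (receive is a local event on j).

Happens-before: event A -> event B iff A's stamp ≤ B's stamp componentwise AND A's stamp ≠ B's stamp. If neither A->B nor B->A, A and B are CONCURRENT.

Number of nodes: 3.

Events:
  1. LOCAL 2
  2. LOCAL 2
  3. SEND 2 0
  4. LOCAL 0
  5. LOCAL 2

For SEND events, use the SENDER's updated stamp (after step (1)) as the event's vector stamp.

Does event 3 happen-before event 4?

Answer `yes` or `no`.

Initial: VV[0]=[0, 0, 0]
Initial: VV[1]=[0, 0, 0]
Initial: VV[2]=[0, 0, 0]
Event 1: LOCAL 2: VV[2][2]++ -> VV[2]=[0, 0, 1]
Event 2: LOCAL 2: VV[2][2]++ -> VV[2]=[0, 0, 2]
Event 3: SEND 2->0: VV[2][2]++ -> VV[2]=[0, 0, 3], msg_vec=[0, 0, 3]; VV[0]=max(VV[0],msg_vec) then VV[0][0]++ -> VV[0]=[1, 0, 3]
Event 4: LOCAL 0: VV[0][0]++ -> VV[0]=[2, 0, 3]
Event 5: LOCAL 2: VV[2][2]++ -> VV[2]=[0, 0, 4]
Event 3 stamp: [0, 0, 3]
Event 4 stamp: [2, 0, 3]
[0, 0, 3] <= [2, 0, 3]? True. Equal? False. Happens-before: True

Answer: yes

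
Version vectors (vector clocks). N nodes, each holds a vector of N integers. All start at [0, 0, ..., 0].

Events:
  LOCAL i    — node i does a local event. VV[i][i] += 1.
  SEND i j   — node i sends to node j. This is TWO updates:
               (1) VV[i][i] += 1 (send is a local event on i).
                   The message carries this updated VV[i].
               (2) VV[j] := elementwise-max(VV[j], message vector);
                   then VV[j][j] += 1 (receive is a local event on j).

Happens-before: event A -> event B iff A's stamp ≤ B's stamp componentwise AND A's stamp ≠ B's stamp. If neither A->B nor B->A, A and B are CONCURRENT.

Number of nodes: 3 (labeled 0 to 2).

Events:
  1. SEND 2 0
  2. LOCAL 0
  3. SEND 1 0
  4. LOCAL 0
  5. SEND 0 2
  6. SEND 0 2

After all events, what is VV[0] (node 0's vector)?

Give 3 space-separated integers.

Answer: 6 1 1

Derivation:
Initial: VV[0]=[0, 0, 0]
Initial: VV[1]=[0, 0, 0]
Initial: VV[2]=[0, 0, 0]
Event 1: SEND 2->0: VV[2][2]++ -> VV[2]=[0, 0, 1], msg_vec=[0, 0, 1]; VV[0]=max(VV[0],msg_vec) then VV[0][0]++ -> VV[0]=[1, 0, 1]
Event 2: LOCAL 0: VV[0][0]++ -> VV[0]=[2, 0, 1]
Event 3: SEND 1->0: VV[1][1]++ -> VV[1]=[0, 1, 0], msg_vec=[0, 1, 0]; VV[0]=max(VV[0],msg_vec) then VV[0][0]++ -> VV[0]=[3, 1, 1]
Event 4: LOCAL 0: VV[0][0]++ -> VV[0]=[4, 1, 1]
Event 5: SEND 0->2: VV[0][0]++ -> VV[0]=[5, 1, 1], msg_vec=[5, 1, 1]; VV[2]=max(VV[2],msg_vec) then VV[2][2]++ -> VV[2]=[5, 1, 2]
Event 6: SEND 0->2: VV[0][0]++ -> VV[0]=[6, 1, 1], msg_vec=[6, 1, 1]; VV[2]=max(VV[2],msg_vec) then VV[2][2]++ -> VV[2]=[6, 1, 3]
Final vectors: VV[0]=[6, 1, 1]; VV[1]=[0, 1, 0]; VV[2]=[6, 1, 3]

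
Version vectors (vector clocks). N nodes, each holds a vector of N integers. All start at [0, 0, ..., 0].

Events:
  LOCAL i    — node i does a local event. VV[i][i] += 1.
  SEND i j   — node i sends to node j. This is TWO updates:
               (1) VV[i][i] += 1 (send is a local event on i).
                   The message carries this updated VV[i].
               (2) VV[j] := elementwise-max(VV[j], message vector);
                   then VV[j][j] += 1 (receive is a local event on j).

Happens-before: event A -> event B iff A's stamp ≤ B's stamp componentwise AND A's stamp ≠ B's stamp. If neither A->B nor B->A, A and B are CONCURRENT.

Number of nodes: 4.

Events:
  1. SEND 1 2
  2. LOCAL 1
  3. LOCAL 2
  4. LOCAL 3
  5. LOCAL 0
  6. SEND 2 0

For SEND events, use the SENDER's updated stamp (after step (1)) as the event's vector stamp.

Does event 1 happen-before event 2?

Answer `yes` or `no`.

Initial: VV[0]=[0, 0, 0, 0]
Initial: VV[1]=[0, 0, 0, 0]
Initial: VV[2]=[0, 0, 0, 0]
Initial: VV[3]=[0, 0, 0, 0]
Event 1: SEND 1->2: VV[1][1]++ -> VV[1]=[0, 1, 0, 0], msg_vec=[0, 1, 0, 0]; VV[2]=max(VV[2],msg_vec) then VV[2][2]++ -> VV[2]=[0, 1, 1, 0]
Event 2: LOCAL 1: VV[1][1]++ -> VV[1]=[0, 2, 0, 0]
Event 3: LOCAL 2: VV[2][2]++ -> VV[2]=[0, 1, 2, 0]
Event 4: LOCAL 3: VV[3][3]++ -> VV[3]=[0, 0, 0, 1]
Event 5: LOCAL 0: VV[0][0]++ -> VV[0]=[1, 0, 0, 0]
Event 6: SEND 2->0: VV[2][2]++ -> VV[2]=[0, 1, 3, 0], msg_vec=[0, 1, 3, 0]; VV[0]=max(VV[0],msg_vec) then VV[0][0]++ -> VV[0]=[2, 1, 3, 0]
Event 1 stamp: [0, 1, 0, 0]
Event 2 stamp: [0, 2, 0, 0]
[0, 1, 0, 0] <= [0, 2, 0, 0]? True. Equal? False. Happens-before: True

Answer: yes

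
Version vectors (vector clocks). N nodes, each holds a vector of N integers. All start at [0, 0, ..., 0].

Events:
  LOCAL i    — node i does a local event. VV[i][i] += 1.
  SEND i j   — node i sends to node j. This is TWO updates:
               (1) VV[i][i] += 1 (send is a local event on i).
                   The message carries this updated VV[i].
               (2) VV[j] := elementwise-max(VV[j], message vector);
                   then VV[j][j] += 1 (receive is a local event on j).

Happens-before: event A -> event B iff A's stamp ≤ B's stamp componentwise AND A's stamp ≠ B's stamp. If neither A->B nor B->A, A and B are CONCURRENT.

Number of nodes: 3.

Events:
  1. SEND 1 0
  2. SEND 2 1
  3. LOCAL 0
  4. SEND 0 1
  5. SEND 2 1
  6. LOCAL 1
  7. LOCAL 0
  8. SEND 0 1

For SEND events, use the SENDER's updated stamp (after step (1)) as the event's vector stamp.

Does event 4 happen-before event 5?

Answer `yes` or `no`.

Initial: VV[0]=[0, 0, 0]
Initial: VV[1]=[0, 0, 0]
Initial: VV[2]=[0, 0, 0]
Event 1: SEND 1->0: VV[1][1]++ -> VV[1]=[0, 1, 0], msg_vec=[0, 1, 0]; VV[0]=max(VV[0],msg_vec) then VV[0][0]++ -> VV[0]=[1, 1, 0]
Event 2: SEND 2->1: VV[2][2]++ -> VV[2]=[0, 0, 1], msg_vec=[0, 0, 1]; VV[1]=max(VV[1],msg_vec) then VV[1][1]++ -> VV[1]=[0, 2, 1]
Event 3: LOCAL 0: VV[0][0]++ -> VV[0]=[2, 1, 0]
Event 4: SEND 0->1: VV[0][0]++ -> VV[0]=[3, 1, 0], msg_vec=[3, 1, 0]; VV[1]=max(VV[1],msg_vec) then VV[1][1]++ -> VV[1]=[3, 3, 1]
Event 5: SEND 2->1: VV[2][2]++ -> VV[2]=[0, 0, 2], msg_vec=[0, 0, 2]; VV[1]=max(VV[1],msg_vec) then VV[1][1]++ -> VV[1]=[3, 4, 2]
Event 6: LOCAL 1: VV[1][1]++ -> VV[1]=[3, 5, 2]
Event 7: LOCAL 0: VV[0][0]++ -> VV[0]=[4, 1, 0]
Event 8: SEND 0->1: VV[0][0]++ -> VV[0]=[5, 1, 0], msg_vec=[5, 1, 0]; VV[1]=max(VV[1],msg_vec) then VV[1][1]++ -> VV[1]=[5, 6, 2]
Event 4 stamp: [3, 1, 0]
Event 5 stamp: [0, 0, 2]
[3, 1, 0] <= [0, 0, 2]? False. Equal? False. Happens-before: False

Answer: no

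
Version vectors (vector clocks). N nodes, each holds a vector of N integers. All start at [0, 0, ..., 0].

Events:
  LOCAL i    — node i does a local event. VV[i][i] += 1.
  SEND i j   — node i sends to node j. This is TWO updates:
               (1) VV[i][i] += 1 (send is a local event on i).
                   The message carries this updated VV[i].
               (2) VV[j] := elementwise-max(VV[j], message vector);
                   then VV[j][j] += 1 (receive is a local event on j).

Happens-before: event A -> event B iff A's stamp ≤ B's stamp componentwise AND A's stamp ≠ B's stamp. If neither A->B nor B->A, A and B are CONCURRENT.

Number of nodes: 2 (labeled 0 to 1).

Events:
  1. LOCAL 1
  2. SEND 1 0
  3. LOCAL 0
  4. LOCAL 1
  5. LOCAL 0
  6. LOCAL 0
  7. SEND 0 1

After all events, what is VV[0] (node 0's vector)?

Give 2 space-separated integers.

Initial: VV[0]=[0, 0]
Initial: VV[1]=[0, 0]
Event 1: LOCAL 1: VV[1][1]++ -> VV[1]=[0, 1]
Event 2: SEND 1->0: VV[1][1]++ -> VV[1]=[0, 2], msg_vec=[0, 2]; VV[0]=max(VV[0],msg_vec) then VV[0][0]++ -> VV[0]=[1, 2]
Event 3: LOCAL 0: VV[0][0]++ -> VV[0]=[2, 2]
Event 4: LOCAL 1: VV[1][1]++ -> VV[1]=[0, 3]
Event 5: LOCAL 0: VV[0][0]++ -> VV[0]=[3, 2]
Event 6: LOCAL 0: VV[0][0]++ -> VV[0]=[4, 2]
Event 7: SEND 0->1: VV[0][0]++ -> VV[0]=[5, 2], msg_vec=[5, 2]; VV[1]=max(VV[1],msg_vec) then VV[1][1]++ -> VV[1]=[5, 4]
Final vectors: VV[0]=[5, 2]; VV[1]=[5, 4]

Answer: 5 2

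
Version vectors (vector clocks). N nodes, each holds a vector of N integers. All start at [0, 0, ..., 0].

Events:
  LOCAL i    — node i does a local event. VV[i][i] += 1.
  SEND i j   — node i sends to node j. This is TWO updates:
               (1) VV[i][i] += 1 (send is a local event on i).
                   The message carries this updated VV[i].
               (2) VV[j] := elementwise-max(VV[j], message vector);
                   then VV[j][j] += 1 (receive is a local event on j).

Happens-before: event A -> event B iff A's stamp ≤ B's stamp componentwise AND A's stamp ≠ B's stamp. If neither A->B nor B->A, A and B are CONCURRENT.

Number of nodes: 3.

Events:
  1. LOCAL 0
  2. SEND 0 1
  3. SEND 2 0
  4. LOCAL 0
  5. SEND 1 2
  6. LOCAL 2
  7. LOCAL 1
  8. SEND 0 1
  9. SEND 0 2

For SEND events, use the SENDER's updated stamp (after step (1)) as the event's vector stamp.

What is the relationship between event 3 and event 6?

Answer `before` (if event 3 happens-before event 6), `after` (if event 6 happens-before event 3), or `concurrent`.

Initial: VV[0]=[0, 0, 0]
Initial: VV[1]=[0, 0, 0]
Initial: VV[2]=[0, 0, 0]
Event 1: LOCAL 0: VV[0][0]++ -> VV[0]=[1, 0, 0]
Event 2: SEND 0->1: VV[0][0]++ -> VV[0]=[2, 0, 0], msg_vec=[2, 0, 0]; VV[1]=max(VV[1],msg_vec) then VV[1][1]++ -> VV[1]=[2, 1, 0]
Event 3: SEND 2->0: VV[2][2]++ -> VV[2]=[0, 0, 1], msg_vec=[0, 0, 1]; VV[0]=max(VV[0],msg_vec) then VV[0][0]++ -> VV[0]=[3, 0, 1]
Event 4: LOCAL 0: VV[0][0]++ -> VV[0]=[4, 0, 1]
Event 5: SEND 1->2: VV[1][1]++ -> VV[1]=[2, 2, 0], msg_vec=[2, 2, 0]; VV[2]=max(VV[2],msg_vec) then VV[2][2]++ -> VV[2]=[2, 2, 2]
Event 6: LOCAL 2: VV[2][2]++ -> VV[2]=[2, 2, 3]
Event 7: LOCAL 1: VV[1][1]++ -> VV[1]=[2, 3, 0]
Event 8: SEND 0->1: VV[0][0]++ -> VV[0]=[5, 0, 1], msg_vec=[5, 0, 1]; VV[1]=max(VV[1],msg_vec) then VV[1][1]++ -> VV[1]=[5, 4, 1]
Event 9: SEND 0->2: VV[0][0]++ -> VV[0]=[6, 0, 1], msg_vec=[6, 0, 1]; VV[2]=max(VV[2],msg_vec) then VV[2][2]++ -> VV[2]=[6, 2, 4]
Event 3 stamp: [0, 0, 1]
Event 6 stamp: [2, 2, 3]
[0, 0, 1] <= [2, 2, 3]? True
[2, 2, 3] <= [0, 0, 1]? False
Relation: before

Answer: before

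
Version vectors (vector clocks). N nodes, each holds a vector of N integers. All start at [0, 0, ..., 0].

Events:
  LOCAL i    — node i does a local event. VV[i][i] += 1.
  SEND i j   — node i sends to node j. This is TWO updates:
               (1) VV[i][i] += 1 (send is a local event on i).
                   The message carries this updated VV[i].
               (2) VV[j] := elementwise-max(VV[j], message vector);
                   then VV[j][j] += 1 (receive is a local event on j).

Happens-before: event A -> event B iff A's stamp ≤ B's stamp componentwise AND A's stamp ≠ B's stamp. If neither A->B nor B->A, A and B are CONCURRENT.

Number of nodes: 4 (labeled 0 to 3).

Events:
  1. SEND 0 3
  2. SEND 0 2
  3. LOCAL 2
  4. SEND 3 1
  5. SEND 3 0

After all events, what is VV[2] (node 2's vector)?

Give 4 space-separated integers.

Initial: VV[0]=[0, 0, 0, 0]
Initial: VV[1]=[0, 0, 0, 0]
Initial: VV[2]=[0, 0, 0, 0]
Initial: VV[3]=[0, 0, 0, 0]
Event 1: SEND 0->3: VV[0][0]++ -> VV[0]=[1, 0, 0, 0], msg_vec=[1, 0, 0, 0]; VV[3]=max(VV[3],msg_vec) then VV[3][3]++ -> VV[3]=[1, 0, 0, 1]
Event 2: SEND 0->2: VV[0][0]++ -> VV[0]=[2, 0, 0, 0], msg_vec=[2, 0, 0, 0]; VV[2]=max(VV[2],msg_vec) then VV[2][2]++ -> VV[2]=[2, 0, 1, 0]
Event 3: LOCAL 2: VV[2][2]++ -> VV[2]=[2, 0, 2, 0]
Event 4: SEND 3->1: VV[3][3]++ -> VV[3]=[1, 0, 0, 2], msg_vec=[1, 0, 0, 2]; VV[1]=max(VV[1],msg_vec) then VV[1][1]++ -> VV[1]=[1, 1, 0, 2]
Event 5: SEND 3->0: VV[3][3]++ -> VV[3]=[1, 0, 0, 3], msg_vec=[1, 0, 0, 3]; VV[0]=max(VV[0],msg_vec) then VV[0][0]++ -> VV[0]=[3, 0, 0, 3]
Final vectors: VV[0]=[3, 0, 0, 3]; VV[1]=[1, 1, 0, 2]; VV[2]=[2, 0, 2, 0]; VV[3]=[1, 0, 0, 3]

Answer: 2 0 2 0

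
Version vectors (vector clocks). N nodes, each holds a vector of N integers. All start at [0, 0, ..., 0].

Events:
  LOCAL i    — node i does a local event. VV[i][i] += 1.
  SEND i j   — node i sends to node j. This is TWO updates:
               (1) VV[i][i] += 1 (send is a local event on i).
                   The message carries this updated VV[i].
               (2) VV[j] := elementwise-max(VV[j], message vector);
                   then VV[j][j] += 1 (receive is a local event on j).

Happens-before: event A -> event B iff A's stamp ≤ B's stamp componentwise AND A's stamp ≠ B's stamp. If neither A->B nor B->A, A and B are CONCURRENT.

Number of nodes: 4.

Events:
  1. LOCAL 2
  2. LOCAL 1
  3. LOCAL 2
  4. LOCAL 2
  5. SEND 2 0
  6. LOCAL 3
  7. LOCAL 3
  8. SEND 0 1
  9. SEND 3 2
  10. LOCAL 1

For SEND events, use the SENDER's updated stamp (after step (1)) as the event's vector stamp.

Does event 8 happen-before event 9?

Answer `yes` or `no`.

Answer: no

Derivation:
Initial: VV[0]=[0, 0, 0, 0]
Initial: VV[1]=[0, 0, 0, 0]
Initial: VV[2]=[0, 0, 0, 0]
Initial: VV[3]=[0, 0, 0, 0]
Event 1: LOCAL 2: VV[2][2]++ -> VV[2]=[0, 0, 1, 0]
Event 2: LOCAL 1: VV[1][1]++ -> VV[1]=[0, 1, 0, 0]
Event 3: LOCAL 2: VV[2][2]++ -> VV[2]=[0, 0, 2, 0]
Event 4: LOCAL 2: VV[2][2]++ -> VV[2]=[0, 0, 3, 0]
Event 5: SEND 2->0: VV[2][2]++ -> VV[2]=[0, 0, 4, 0], msg_vec=[0, 0, 4, 0]; VV[0]=max(VV[0],msg_vec) then VV[0][0]++ -> VV[0]=[1, 0, 4, 0]
Event 6: LOCAL 3: VV[3][3]++ -> VV[3]=[0, 0, 0, 1]
Event 7: LOCAL 3: VV[3][3]++ -> VV[3]=[0, 0, 0, 2]
Event 8: SEND 0->1: VV[0][0]++ -> VV[0]=[2, 0, 4, 0], msg_vec=[2, 0, 4, 0]; VV[1]=max(VV[1],msg_vec) then VV[1][1]++ -> VV[1]=[2, 2, 4, 0]
Event 9: SEND 3->2: VV[3][3]++ -> VV[3]=[0, 0, 0, 3], msg_vec=[0, 0, 0, 3]; VV[2]=max(VV[2],msg_vec) then VV[2][2]++ -> VV[2]=[0, 0, 5, 3]
Event 10: LOCAL 1: VV[1][1]++ -> VV[1]=[2, 3, 4, 0]
Event 8 stamp: [2, 0, 4, 0]
Event 9 stamp: [0, 0, 0, 3]
[2, 0, 4, 0] <= [0, 0, 0, 3]? False. Equal? False. Happens-before: False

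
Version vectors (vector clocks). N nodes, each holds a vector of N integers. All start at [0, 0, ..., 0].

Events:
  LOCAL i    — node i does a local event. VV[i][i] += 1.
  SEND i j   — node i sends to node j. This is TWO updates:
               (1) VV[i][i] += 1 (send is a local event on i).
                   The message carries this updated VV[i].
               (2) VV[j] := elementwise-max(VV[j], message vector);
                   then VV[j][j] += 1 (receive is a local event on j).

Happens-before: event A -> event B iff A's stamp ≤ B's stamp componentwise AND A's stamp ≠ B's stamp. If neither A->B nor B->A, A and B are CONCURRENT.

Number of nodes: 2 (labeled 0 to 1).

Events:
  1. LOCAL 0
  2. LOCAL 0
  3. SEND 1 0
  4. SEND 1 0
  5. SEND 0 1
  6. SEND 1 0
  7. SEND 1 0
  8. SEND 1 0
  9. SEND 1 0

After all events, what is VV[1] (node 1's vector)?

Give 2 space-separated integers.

Initial: VV[0]=[0, 0]
Initial: VV[1]=[0, 0]
Event 1: LOCAL 0: VV[0][0]++ -> VV[0]=[1, 0]
Event 2: LOCAL 0: VV[0][0]++ -> VV[0]=[2, 0]
Event 3: SEND 1->0: VV[1][1]++ -> VV[1]=[0, 1], msg_vec=[0, 1]; VV[0]=max(VV[0],msg_vec) then VV[0][0]++ -> VV[0]=[3, 1]
Event 4: SEND 1->0: VV[1][1]++ -> VV[1]=[0, 2], msg_vec=[0, 2]; VV[0]=max(VV[0],msg_vec) then VV[0][0]++ -> VV[0]=[4, 2]
Event 5: SEND 0->1: VV[0][0]++ -> VV[0]=[5, 2], msg_vec=[5, 2]; VV[1]=max(VV[1],msg_vec) then VV[1][1]++ -> VV[1]=[5, 3]
Event 6: SEND 1->0: VV[1][1]++ -> VV[1]=[5, 4], msg_vec=[5, 4]; VV[0]=max(VV[0],msg_vec) then VV[0][0]++ -> VV[0]=[6, 4]
Event 7: SEND 1->0: VV[1][1]++ -> VV[1]=[5, 5], msg_vec=[5, 5]; VV[0]=max(VV[0],msg_vec) then VV[0][0]++ -> VV[0]=[7, 5]
Event 8: SEND 1->0: VV[1][1]++ -> VV[1]=[5, 6], msg_vec=[5, 6]; VV[0]=max(VV[0],msg_vec) then VV[0][0]++ -> VV[0]=[8, 6]
Event 9: SEND 1->0: VV[1][1]++ -> VV[1]=[5, 7], msg_vec=[5, 7]; VV[0]=max(VV[0],msg_vec) then VV[0][0]++ -> VV[0]=[9, 7]
Final vectors: VV[0]=[9, 7]; VV[1]=[5, 7]

Answer: 5 7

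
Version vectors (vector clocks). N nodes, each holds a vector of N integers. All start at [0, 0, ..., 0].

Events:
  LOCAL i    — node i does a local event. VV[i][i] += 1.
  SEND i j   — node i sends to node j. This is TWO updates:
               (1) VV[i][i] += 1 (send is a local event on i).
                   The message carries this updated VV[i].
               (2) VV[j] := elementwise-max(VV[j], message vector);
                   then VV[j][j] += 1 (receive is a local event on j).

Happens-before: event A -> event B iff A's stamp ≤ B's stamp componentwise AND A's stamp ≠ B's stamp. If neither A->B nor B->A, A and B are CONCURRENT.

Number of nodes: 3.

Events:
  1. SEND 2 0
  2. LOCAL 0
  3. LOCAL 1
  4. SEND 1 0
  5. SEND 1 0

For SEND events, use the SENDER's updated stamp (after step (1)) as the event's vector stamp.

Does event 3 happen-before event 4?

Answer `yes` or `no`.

Answer: yes

Derivation:
Initial: VV[0]=[0, 0, 0]
Initial: VV[1]=[0, 0, 0]
Initial: VV[2]=[0, 0, 0]
Event 1: SEND 2->0: VV[2][2]++ -> VV[2]=[0, 0, 1], msg_vec=[0, 0, 1]; VV[0]=max(VV[0],msg_vec) then VV[0][0]++ -> VV[0]=[1, 0, 1]
Event 2: LOCAL 0: VV[0][0]++ -> VV[0]=[2, 0, 1]
Event 3: LOCAL 1: VV[1][1]++ -> VV[1]=[0, 1, 0]
Event 4: SEND 1->0: VV[1][1]++ -> VV[1]=[0, 2, 0], msg_vec=[0, 2, 0]; VV[0]=max(VV[0],msg_vec) then VV[0][0]++ -> VV[0]=[3, 2, 1]
Event 5: SEND 1->0: VV[1][1]++ -> VV[1]=[0, 3, 0], msg_vec=[0, 3, 0]; VV[0]=max(VV[0],msg_vec) then VV[0][0]++ -> VV[0]=[4, 3, 1]
Event 3 stamp: [0, 1, 0]
Event 4 stamp: [0, 2, 0]
[0, 1, 0] <= [0, 2, 0]? True. Equal? False. Happens-before: True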